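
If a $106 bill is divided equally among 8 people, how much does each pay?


Total bill: $106
Number of people: 8
Each pays: $106 / 8 = $13.25

$13.25


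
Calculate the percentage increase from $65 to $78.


Find the absolute change:
|78 - 65| = 13
Divide by original and multiply by 100:
13 / 65 x 100 = 20%

20%


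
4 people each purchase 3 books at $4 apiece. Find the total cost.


Cost per person:
3 x $4 = $12
Group total:
4 x $12 = $48

$48


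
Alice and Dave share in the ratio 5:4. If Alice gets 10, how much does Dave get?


Find the multiplier:
10 / 5 = 2
Apply to Dave's share:
4 x 2 = 8

8


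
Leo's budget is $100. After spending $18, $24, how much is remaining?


Add up expenses:
$18 + $24 = $42
Subtract from budget:
$100 - $42 = $58

$58


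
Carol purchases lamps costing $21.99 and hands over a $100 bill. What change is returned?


Start with the amount paid:
$100
Subtract the price:
$100 - $21.99 = $78.01

$78.01


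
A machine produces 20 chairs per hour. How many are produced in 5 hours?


Production rate: 20 chairs per hour
Time: 5 hours
Total: 20 x 5 = 100 chairs

100 chairs


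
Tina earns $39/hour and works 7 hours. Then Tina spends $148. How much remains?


Calculate earnings:
7 x $39 = $273
Subtract spending:
$273 - $148 = $125

$125


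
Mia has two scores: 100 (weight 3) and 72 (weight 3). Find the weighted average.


Weighted sum:
3 x 100 + 3 x 72 = 516
Total weight:
3 + 3 = 6
Weighted average:
516 / 6 = 86

86


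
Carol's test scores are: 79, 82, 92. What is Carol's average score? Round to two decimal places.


Add the scores:
79 + 82 + 92 = 253
Divide by the number of tests:
253 / 3 = 84.3333... ≈ 84.33

84.33


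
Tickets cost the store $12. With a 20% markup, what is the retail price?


Calculate the markup amount:
20% of $12 = $2.40
Add to cost:
$12 + $2.40 = $14.40

$14.40


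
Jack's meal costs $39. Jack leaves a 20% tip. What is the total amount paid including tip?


Calculate the tip:
20% of $39 = $7.80
Add tip to meal cost:
$39 + $7.80 = $46.80

$46.80


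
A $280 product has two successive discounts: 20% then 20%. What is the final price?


First discount:
20% of $280 = $56
Price after first discount:
$280 - $56 = $224
Second discount:
20% of $224 = $44.80
Final price:
$224 - $44.80 = $179.20

$179.20


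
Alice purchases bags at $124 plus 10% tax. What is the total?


Calculate the tax:
10% of $124 = $12.40
Add tax to price:
$124 + $12.40 = $136.40

$136.40


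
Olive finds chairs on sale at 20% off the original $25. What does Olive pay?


Calculate the discount amount:
20% of $25 = $5
Subtract from original:
$25 - $5 = $20

$20


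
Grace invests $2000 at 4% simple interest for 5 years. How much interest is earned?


Use the formula I = P x R x T / 100
P x R x T = 2000 x 4 x 5 = 40000
I = 40000 / 100 = $400

$400


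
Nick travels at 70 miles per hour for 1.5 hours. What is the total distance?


Use the formula: distance = speed x time
Speed = 70 mph, Time = 1.5 hours
70 x 1.5 = 105 miles

105 miles


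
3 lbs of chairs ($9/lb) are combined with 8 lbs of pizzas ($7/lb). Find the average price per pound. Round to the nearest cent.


Cost of chairs:
3 x $9 = $27
Cost of pizzas:
8 x $7 = $56
Total cost: $27 + $56 = $83
Total weight: 11 lbs
Average: $83 / 11 = $7.5454... ≈ $7.55/lb

$7.55/lb


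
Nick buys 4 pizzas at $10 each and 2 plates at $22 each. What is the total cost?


Cost of pizzas:
4 x $10 = $40
Cost of plates:
2 x $22 = $44
Add both:
$40 + $44 = $84

$84


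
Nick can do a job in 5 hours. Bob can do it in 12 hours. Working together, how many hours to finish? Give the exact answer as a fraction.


Nick's rate: 1/5 of the job per hour
Bob's rate: 1/12 of the job per hour
Combined rate: 1/5 + 1/12 = 17/60 per hour
Time = 1 / (17/60) = 60/17 hours (≈ 3.53 hours)

60/17 hours


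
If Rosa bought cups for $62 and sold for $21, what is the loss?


Selling price = $21
Cost price = $62
Loss = cost price - selling price:
Loss = $62 - $21 = $41

$41


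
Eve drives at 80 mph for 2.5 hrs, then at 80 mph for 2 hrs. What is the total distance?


Leg 1 distance:
80 x 2.5 = 200 miles
Leg 2 distance:
80 x 2 = 160 miles
Total distance:
200 + 160 = 360 miles

360 miles


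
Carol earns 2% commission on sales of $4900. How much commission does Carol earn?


Convert rate to decimal:
2% = 0.02
Multiply by sales:
$4900 x 0.02 = $98

$98


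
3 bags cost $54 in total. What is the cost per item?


Total cost: $54
Number of items: 3
Unit price: $54 / 3 = $18

$18


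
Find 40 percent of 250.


Convert percentage to decimal:
40% = 0.4
Multiply:
250 x 0.4 = 100

100


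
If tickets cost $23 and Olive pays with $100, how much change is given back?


Start with the amount paid:
$100
Subtract the price:
$100 - $23 = $77

$77


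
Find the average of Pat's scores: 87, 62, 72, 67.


Add the scores:
87 + 62 + 72 + 67 = 288
Divide by the number of tests:
288 / 4 = 72

72


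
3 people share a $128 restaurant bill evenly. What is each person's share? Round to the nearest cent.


Total bill: $128
Number of people: 3
Each pays: $128 / 3 = $42.6666... ≈ $42.67

$42.67


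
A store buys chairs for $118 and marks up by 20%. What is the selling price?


Calculate the markup amount:
20% of $118 = $23.60
Add to cost:
$118 + $23.60 = $141.60

$141.60


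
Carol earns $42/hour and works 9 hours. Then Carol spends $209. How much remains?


Calculate earnings:
9 x $42 = $378
Subtract spending:
$378 - $209 = $169

$169


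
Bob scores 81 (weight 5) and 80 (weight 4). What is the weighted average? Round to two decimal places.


Weighted sum:
5 x 81 + 4 x 80 = 725
Total weight:
5 + 4 = 9
Weighted average:
725 / 9 = 80.5555... ≈ 80.56

80.56


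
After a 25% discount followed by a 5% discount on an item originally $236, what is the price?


First discount:
25% of $236 = $59
Price after first discount:
$236 - $59 = $177
Second discount:
5% of $177 = $8.85
Final price:
$177 - $8.85 = $168.15

$168.15


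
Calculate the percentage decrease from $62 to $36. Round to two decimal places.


Find the absolute change:
|36 - 62| = 26
Divide by original and multiply by 100:
26 / 62 x 100 = 41.9354...% ≈ 41.94%

41.94%


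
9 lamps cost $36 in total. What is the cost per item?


Total cost: $36
Number of items: 9
Unit price: $36 / 9 = $4

$4


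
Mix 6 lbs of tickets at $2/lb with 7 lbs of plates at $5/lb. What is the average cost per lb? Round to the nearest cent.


Cost of tickets:
6 x $2 = $12
Cost of plates:
7 x $5 = $35
Total cost: $12 + $35 = $47
Total weight: 13 lbs
Average: $47 / 13 = $3.6153... ≈ $3.62/lb

$3.62/lb


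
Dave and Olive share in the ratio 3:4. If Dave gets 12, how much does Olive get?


Find the multiplier:
12 / 3 = 4
Apply to Olive's share:
4 x 4 = 16

16


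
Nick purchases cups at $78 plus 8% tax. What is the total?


Calculate the tax:
8% of $78 = $6.24
Add tax to price:
$78 + $6.24 = $84.24

$84.24


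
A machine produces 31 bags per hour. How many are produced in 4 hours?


Production rate: 31 bags per hour
Time: 4 hours
Total: 31 x 4 = 124 bags

124 bags


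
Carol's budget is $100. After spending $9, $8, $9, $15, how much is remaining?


Add up expenses:
$9 + $8 + $9 + $15 = $41
Subtract from budget:
$100 - $41 = $59

$59


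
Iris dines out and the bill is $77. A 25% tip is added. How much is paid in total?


Calculate the tip:
25% of $77 = $19.25
Add tip to meal cost:
$77 + $19.25 = $96.25

$96.25


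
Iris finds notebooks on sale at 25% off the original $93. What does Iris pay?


Calculate the discount amount:
25% of $93 = $23.25
Subtract from original:
$93 - $23.25 = $69.75

$69.75


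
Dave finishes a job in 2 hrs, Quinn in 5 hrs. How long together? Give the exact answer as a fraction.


Dave's rate: 1/2 of the job per hour
Quinn's rate: 1/5 of the job per hour
Combined rate: 1/2 + 1/5 = 7/10 per hour
Time = 1 / (7/10) = 10/7 hours (≈ 1.43 hours)

10/7 hours


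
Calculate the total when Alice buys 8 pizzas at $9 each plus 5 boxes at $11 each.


Cost of pizzas:
8 x $9 = $72
Cost of boxes:
5 x $11 = $55
Add both:
$72 + $55 = $127

$127


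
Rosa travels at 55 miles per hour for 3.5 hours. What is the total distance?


Use the formula: distance = speed x time
Speed = 55 mph, Time = 3.5 hours
55 x 3.5 = 192.5 miles

192.5 miles


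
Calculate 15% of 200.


Convert percentage to decimal:
15% = 0.15
Multiply:
200 x 0.15 = 30

30


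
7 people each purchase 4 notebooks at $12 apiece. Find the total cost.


Cost per person:
4 x $12 = $48
Group total:
7 x $48 = $336

$336


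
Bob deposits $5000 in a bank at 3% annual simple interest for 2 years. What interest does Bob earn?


Use the formula I = P x R x T / 100
P x R x T = 5000 x 3 x 2 = 30000
I = 30000 / 100 = $300

$300


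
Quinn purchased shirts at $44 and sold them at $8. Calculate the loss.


Selling price = $8
Cost price = $44
Loss = cost price - selling price:
Loss = $44 - $8 = $36

$36


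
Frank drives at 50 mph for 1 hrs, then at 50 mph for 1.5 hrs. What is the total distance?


Leg 1 distance:
50 x 1 = 50 miles
Leg 2 distance:
50 x 1.5 = 75 miles
Total distance:
50 + 75 = 125 miles

125 miles


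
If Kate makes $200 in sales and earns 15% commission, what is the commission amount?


Convert rate to decimal:
15% = 0.15
Multiply by sales:
$200 x 0.15 = $30

$30


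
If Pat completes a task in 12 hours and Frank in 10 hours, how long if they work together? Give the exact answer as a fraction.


Pat's rate: 1/12 of the job per hour
Frank's rate: 1/10 of the job per hour
Combined rate: 1/12 + 1/10 = 11/60 per hour
Time = 1 / (11/60) = 60/11 hours (≈ 5.45 hours)

60/11 hours


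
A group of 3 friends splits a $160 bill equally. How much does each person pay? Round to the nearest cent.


Total bill: $160
Number of people: 3
Each pays: $160 / 3 = $53.3333... ≈ $53.33

$53.33


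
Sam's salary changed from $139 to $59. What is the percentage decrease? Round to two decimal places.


Find the absolute change:
|59 - 139| = 80
Divide by original and multiply by 100:
80 / 139 x 100 = 57.5539...% ≈ 57.55%

57.55%


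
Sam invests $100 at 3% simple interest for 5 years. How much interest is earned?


Use the formula I = P x R x T / 100
P x R x T = 100 x 3 x 5 = 1500
I = 1500 / 100 = $15

$15


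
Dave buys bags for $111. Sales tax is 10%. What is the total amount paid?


Calculate the tax:
10% of $111 = $11.10
Add tax to price:
$111 + $11.10 = $122.10

$122.10


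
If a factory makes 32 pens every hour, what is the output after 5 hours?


Production rate: 32 pens per hour
Time: 5 hours
Total: 32 x 5 = 160 pens

160 pens


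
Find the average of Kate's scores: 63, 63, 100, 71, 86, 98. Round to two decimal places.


Add the scores:
63 + 63 + 100 + 71 + 86 + 98 = 481
Divide by the number of tests:
481 / 6 = 80.1666... ≈ 80.17

80.17


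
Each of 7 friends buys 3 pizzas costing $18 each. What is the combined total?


Cost per person:
3 x $18 = $54
Group total:
7 x $54 = $378

$378


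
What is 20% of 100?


Convert percentage to decimal:
20% = 0.2
Multiply:
100 x 0.2 = 20

20


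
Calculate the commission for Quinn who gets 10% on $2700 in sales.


Convert rate to decimal:
10% = 0.1
Multiply by sales:
$2700 x 0.1 = $270

$270


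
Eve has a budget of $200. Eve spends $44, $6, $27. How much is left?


Add up expenses:
$44 + $6 + $27 = $77
Subtract from budget:
$200 - $77 = $123

$123


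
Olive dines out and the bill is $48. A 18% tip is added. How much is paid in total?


Calculate the tip:
18% of $48 = $8.64
Add tip to meal cost:
$48 + $8.64 = $56.64

$56.64


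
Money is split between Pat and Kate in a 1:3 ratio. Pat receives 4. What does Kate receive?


Find the multiplier:
4 / 1 = 4
Apply to Kate's share:
3 x 4 = 12

12


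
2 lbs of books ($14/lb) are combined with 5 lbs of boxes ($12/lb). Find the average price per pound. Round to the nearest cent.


Cost of books:
2 x $14 = $28
Cost of boxes:
5 x $12 = $60
Total cost: $28 + $60 = $88
Total weight: 7 lbs
Average: $88 / 7 = $12.5714... ≈ $12.57/lb

$12.57/lb


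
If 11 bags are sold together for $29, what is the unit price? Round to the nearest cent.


Total cost: $29
Number of items: 11
Unit price: $29 / 11 = $2.6363... ≈ $2.64

$2.64


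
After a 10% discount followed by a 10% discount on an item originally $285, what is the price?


First discount:
10% of $285 = $28.50
Price after first discount:
$285 - $28.50 = $256.50
Second discount:
10% of $256.50 = $25.65
Final price:
$256.50 - $25.65 = $230.85

$230.85


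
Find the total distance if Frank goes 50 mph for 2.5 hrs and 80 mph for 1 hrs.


Leg 1 distance:
50 x 2.5 = 125 miles
Leg 2 distance:
80 x 1 = 80 miles
Total distance:
125 + 80 = 205 miles

205 miles


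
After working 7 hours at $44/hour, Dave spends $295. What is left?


Calculate earnings:
7 x $44 = $308
Subtract spending:
$308 - $295 = $13

$13


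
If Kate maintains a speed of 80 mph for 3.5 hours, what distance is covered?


Use the formula: distance = speed x time
Speed = 80 mph, Time = 3.5 hours
80 x 3.5 = 280 miles

280 miles


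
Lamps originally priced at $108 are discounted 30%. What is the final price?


Calculate the discount amount:
30% of $108 = $32.40
Subtract from original:
$108 - $32.40 = $75.60

$75.60


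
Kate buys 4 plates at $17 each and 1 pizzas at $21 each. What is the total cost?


Cost of plates:
4 x $17 = $68
Cost of pizzas:
1 x $21 = $21
Add both:
$68 + $21 = $89

$89


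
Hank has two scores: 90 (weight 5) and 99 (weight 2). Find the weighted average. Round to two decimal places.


Weighted sum:
5 x 90 + 2 x 99 = 648
Total weight:
5 + 2 = 7
Weighted average:
648 / 7 = 92.5714... ≈ 92.57

92.57


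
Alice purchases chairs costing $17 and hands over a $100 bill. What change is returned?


Start with the amount paid:
$100
Subtract the price:
$100 - $17 = $83

$83


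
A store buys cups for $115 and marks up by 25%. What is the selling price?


Calculate the markup amount:
25% of $115 = $28.75
Add to cost:
$115 + $28.75 = $143.75

$143.75


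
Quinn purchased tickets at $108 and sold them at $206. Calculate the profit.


Selling price = $206
Cost price = $108
Profit = selling price - cost price:
Profit = $206 - $108 = $98

$98


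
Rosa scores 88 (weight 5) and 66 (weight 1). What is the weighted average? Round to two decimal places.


Weighted sum:
5 x 88 + 1 x 66 = 506
Total weight:
5 + 1 = 6
Weighted average:
506 / 6 = 84.3333... ≈ 84.33

84.33


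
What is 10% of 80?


Convert percentage to decimal:
10% = 0.1
Multiply:
80 x 0.1 = 8

8


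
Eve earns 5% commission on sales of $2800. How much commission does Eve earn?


Convert rate to decimal:
5% = 0.05
Multiply by sales:
$2800 x 0.05 = $140

$140


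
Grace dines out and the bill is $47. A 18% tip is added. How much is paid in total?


Calculate the tip:
18% of $47 = $8.46
Add tip to meal cost:
$47 + $8.46 = $55.46

$55.46


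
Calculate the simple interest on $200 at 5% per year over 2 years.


Use the formula I = P x R x T / 100
P x R x T = 200 x 5 x 2 = 2000
I = 2000 / 100 = $20

$20


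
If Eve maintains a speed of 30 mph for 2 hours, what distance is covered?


Use the formula: distance = speed x time
Speed = 30 mph, Time = 2 hours
30 x 2 = 60 miles

60 miles


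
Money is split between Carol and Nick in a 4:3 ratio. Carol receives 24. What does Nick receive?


Find the multiplier:
24 / 4 = 6
Apply to Nick's share:
3 x 6 = 18

18


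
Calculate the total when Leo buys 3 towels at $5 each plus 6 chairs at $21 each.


Cost of towels:
3 x $5 = $15
Cost of chairs:
6 x $21 = $126
Add both:
$15 + $126 = $141

$141


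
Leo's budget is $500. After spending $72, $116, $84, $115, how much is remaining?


Add up expenses:
$72 + $116 + $84 + $115 = $387
Subtract from budget:
$500 - $387 = $113

$113


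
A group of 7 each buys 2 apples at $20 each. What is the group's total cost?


Cost per person:
2 x $20 = $40
Group total:
7 x $40 = $280

$280


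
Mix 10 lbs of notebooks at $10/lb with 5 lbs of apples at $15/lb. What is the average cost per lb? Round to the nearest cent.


Cost of notebooks:
10 x $10 = $100
Cost of apples:
5 x $15 = $75
Total cost: $100 + $75 = $175
Total weight: 15 lbs
Average: $175 / 15 = $11.6666... ≈ $11.67/lb

$11.67/lb


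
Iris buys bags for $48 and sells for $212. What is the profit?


Selling price = $212
Cost price = $48
Profit = selling price - cost price:
Profit = $212 - $48 = $164

$164


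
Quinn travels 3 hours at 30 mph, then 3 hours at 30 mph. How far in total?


Leg 1 distance:
30 x 3 = 90 miles
Leg 2 distance:
30 x 3 = 90 miles
Total distance:
90 + 90 = 180 miles

180 miles


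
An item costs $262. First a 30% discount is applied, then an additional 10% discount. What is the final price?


First discount:
30% of $262 = $78.60
Price after first discount:
$262 - $78.60 = $183.40
Second discount:
10% of $183.40 = $18.34
Final price:
$183.40 - $18.34 = $165.06

$165.06


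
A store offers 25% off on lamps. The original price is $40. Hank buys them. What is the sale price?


Calculate the discount amount:
25% of $40 = $10
Subtract from original:
$40 - $10 = $30

$30


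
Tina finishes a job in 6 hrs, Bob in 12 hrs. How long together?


Tina's rate: 1/6 of the job per hour
Bob's rate: 1/12 of the job per hour
Combined rate: 1/6 + 1/12 = 1/4 per hour
Time = 1 / (1/4) = 4 hours

4 hours


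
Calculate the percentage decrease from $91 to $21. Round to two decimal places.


Find the absolute change:
|21 - 91| = 70
Divide by original and multiply by 100:
70 / 91 x 100 = 76.9230...% ≈ 76.92%

76.92%


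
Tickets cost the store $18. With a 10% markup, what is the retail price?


Calculate the markup amount:
10% of $18 = $1.80
Add to cost:
$18 + $1.80 = $19.80

$19.80


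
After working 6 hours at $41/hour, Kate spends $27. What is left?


Calculate earnings:
6 x $41 = $246
Subtract spending:
$246 - $27 = $219

$219


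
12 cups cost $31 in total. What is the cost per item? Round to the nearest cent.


Total cost: $31
Number of items: 12
Unit price: $31 / 12 = $2.5833... ≈ $2.58

$2.58


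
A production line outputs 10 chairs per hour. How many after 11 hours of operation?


Production rate: 10 chairs per hour
Time: 11 hours
Total: 10 x 11 = 110 chairs

110 chairs


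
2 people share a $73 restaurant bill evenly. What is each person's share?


Total bill: $73
Number of people: 2
Each pays: $73 / 2 = $36.50

$36.50


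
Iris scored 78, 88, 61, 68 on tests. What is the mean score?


Add the scores:
78 + 88 + 61 + 68 = 295
Divide by the number of tests:
295 / 4 = 73.75

73.75


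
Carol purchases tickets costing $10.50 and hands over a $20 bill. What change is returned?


Start with the amount paid:
$20
Subtract the price:
$20 - $10.50 = $9.50

$9.50


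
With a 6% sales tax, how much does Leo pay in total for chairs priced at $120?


Calculate the tax:
6% of $120 = $7.20
Add tax to price:
$120 + $7.20 = $127.20

$127.20


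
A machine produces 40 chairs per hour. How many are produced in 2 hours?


Production rate: 40 chairs per hour
Time: 2 hours
Total: 40 x 2 = 80 chairs

80 chairs


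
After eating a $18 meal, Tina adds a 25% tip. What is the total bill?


Calculate the tip:
25% of $18 = $4.50
Add tip to meal cost:
$18 + $4.50 = $22.50

$22.50


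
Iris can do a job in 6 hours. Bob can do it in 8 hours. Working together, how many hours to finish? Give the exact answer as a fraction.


Iris's rate: 1/6 of the job per hour
Bob's rate: 1/8 of the job per hour
Combined rate: 1/6 + 1/8 = 7/24 per hour
Time = 1 / (7/24) = 24/7 hours (≈ 3.43 hours)

24/7 hours


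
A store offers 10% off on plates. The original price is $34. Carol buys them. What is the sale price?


Calculate the discount amount:
10% of $34 = $3.40
Subtract from original:
$34 - $3.40 = $30.60

$30.60


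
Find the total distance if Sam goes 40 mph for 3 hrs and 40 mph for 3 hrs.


Leg 1 distance:
40 x 3 = 120 miles
Leg 2 distance:
40 x 3 = 120 miles
Total distance:
120 + 120 = 240 miles

240 miles


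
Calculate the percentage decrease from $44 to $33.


Find the absolute change:
|33 - 44| = 11
Divide by original and multiply by 100:
11 / 44 x 100 = 25%

25%


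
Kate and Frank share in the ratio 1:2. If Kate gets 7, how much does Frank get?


Find the multiplier:
7 / 1 = 7
Apply to Frank's share:
2 x 7 = 14

14


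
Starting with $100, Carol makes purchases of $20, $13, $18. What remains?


Add up expenses:
$20 + $13 + $18 = $51
Subtract from budget:
$100 - $51 = $49

$49


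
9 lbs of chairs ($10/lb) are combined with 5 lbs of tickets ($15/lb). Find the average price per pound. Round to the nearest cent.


Cost of chairs:
9 x $10 = $90
Cost of tickets:
5 x $15 = $75
Total cost: $90 + $75 = $165
Total weight: 14 lbs
Average: $165 / 14 = $11.7857... ≈ $11.79/lb

$11.79/lb


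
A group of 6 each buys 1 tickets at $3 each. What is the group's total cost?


Cost per person:
1 x $3 = $3
Group total:
6 x $3 = $18

$18


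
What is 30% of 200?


Convert percentage to decimal:
30% = 0.3
Multiply:
200 x 0.3 = 60

60


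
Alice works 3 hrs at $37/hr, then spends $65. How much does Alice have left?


Calculate earnings:
3 x $37 = $111
Subtract spending:
$111 - $65 = $46

$46


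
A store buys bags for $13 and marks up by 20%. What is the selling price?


Calculate the markup amount:
20% of $13 = $2.60
Add to cost:
$13 + $2.60 = $15.60

$15.60


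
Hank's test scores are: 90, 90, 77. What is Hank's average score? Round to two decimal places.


Add the scores:
90 + 90 + 77 = 257
Divide by the number of tests:
257 / 3 = 85.6666... ≈ 85.67

85.67


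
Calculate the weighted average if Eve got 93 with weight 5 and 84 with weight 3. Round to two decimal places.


Weighted sum:
5 x 93 + 3 x 84 = 717
Total weight:
5 + 3 = 8
Weighted average:
717 / 8 = 89.625 ≈ 89.63

89.63


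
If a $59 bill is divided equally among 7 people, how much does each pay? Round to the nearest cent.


Total bill: $59
Number of people: 7
Each pays: $59 / 7 = $8.4285... ≈ $8.43

$8.43


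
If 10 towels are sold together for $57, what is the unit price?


Total cost: $57
Number of items: 10
Unit price: $57 / 10 = $5.70

$5.70


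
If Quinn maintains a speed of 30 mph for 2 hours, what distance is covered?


Use the formula: distance = speed x time
Speed = 30 mph, Time = 2 hours
30 x 2 = 60 miles

60 miles


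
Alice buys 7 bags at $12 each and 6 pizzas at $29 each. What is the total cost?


Cost of bags:
7 x $12 = $84
Cost of pizzas:
6 x $29 = $174
Add both:
$84 + $174 = $258

$258


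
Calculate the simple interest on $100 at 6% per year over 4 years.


Use the formula I = P x R x T / 100
P x R x T = 100 x 6 x 4 = 2400
I = 2400 / 100 = $24

$24


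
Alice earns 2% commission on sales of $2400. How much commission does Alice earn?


Convert rate to decimal:
2% = 0.02
Multiply by sales:
$2400 x 0.02 = $48

$48


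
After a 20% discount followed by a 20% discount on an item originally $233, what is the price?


First discount:
20% of $233 = $46.60
Price after first discount:
$233 - $46.60 = $186.40
Second discount:
20% of $186.40 = $37.28
Final price:
$186.40 - $37.28 = $149.12

$149.12


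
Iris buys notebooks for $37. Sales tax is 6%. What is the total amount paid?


Calculate the tax:
6% of $37 = $2.22
Add tax to price:
$37 + $2.22 = $39.22

$39.22


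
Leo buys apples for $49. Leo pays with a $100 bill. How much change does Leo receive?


Start with the amount paid:
$100
Subtract the price:
$100 - $49 = $51

$51


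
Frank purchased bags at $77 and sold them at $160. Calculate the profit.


Selling price = $160
Cost price = $77
Profit = selling price - cost price:
Profit = $160 - $77 = $83

$83


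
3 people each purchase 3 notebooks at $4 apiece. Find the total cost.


Cost per person:
3 x $4 = $12
Group total:
3 x $12 = $36

$36


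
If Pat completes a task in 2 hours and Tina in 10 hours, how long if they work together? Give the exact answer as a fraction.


Pat's rate: 1/2 of the job per hour
Tina's rate: 1/10 of the job per hour
Combined rate: 1/2 + 1/10 = 3/5 per hour
Time = 1 / (3/5) = 5/3 hours (≈ 1.67 hours)

5/3 hours


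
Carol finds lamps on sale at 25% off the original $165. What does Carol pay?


Calculate the discount amount:
25% of $165 = $41.25
Subtract from original:
$165 - $41.25 = $123.75

$123.75


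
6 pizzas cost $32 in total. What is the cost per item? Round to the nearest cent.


Total cost: $32
Number of items: 6
Unit price: $32 / 6 = $5.3333... ≈ $5.33

$5.33


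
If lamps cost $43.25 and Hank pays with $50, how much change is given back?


Start with the amount paid:
$50
Subtract the price:
$50 - $43.25 = $6.75

$6.75


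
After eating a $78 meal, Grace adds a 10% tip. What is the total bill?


Calculate the tip:
10% of $78 = $7.80
Add tip to meal cost:
$78 + $7.80 = $85.80

$85.80


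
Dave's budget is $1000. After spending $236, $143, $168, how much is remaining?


Add up expenses:
$236 + $143 + $168 = $547
Subtract from budget:
$1000 - $547 = $453

$453


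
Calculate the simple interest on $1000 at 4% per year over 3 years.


Use the formula I = P x R x T / 100
P x R x T = 1000 x 4 x 3 = 12000
I = 12000 / 100 = $120

$120


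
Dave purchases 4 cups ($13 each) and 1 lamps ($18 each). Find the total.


Cost of cups:
4 x $13 = $52
Cost of lamps:
1 x $18 = $18
Add both:
$52 + $18 = $70

$70


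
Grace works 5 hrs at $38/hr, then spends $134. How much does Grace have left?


Calculate earnings:
5 x $38 = $190
Subtract spending:
$190 - $134 = $56

$56


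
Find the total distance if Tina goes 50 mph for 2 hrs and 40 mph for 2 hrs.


Leg 1 distance:
50 x 2 = 100 miles
Leg 2 distance:
40 x 2 = 80 miles
Total distance:
100 + 80 = 180 miles

180 miles


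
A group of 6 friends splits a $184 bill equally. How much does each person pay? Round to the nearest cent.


Total bill: $184
Number of people: 6
Each pays: $184 / 6 = $30.6666... ≈ $30.67

$30.67


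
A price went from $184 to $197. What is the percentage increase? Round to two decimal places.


Find the absolute change:
|197 - 184| = 13
Divide by original and multiply by 100:
13 / 184 x 100 = 7.0652...% ≈ 7.07%

7.07%


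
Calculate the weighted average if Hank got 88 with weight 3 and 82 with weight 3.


Weighted sum:
3 x 88 + 3 x 82 = 510
Total weight:
3 + 3 = 6
Weighted average:
510 / 6 = 85

85


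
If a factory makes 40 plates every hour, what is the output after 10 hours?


Production rate: 40 plates per hour
Time: 10 hours
Total: 40 x 10 = 400 plates

400 plates


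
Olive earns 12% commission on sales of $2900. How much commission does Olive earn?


Convert rate to decimal:
12% = 0.12
Multiply by sales:
$2900 x 0.12 = $348

$348


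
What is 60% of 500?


Convert percentage to decimal:
60% = 0.6
Multiply:
500 x 0.6 = 300

300


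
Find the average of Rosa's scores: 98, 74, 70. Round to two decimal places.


Add the scores:
98 + 74 + 70 = 242
Divide by the number of tests:
242 / 3 = 80.6666... ≈ 80.67

80.67


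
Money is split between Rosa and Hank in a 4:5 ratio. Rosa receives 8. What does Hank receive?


Find the multiplier:
8 / 4 = 2
Apply to Hank's share:
5 x 2 = 10

10


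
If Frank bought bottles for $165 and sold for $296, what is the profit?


Selling price = $296
Cost price = $165
Profit = selling price - cost price:
Profit = $296 - $165 = $131

$131


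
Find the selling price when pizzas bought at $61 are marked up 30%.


Calculate the markup amount:
30% of $61 = $18.30
Add to cost:
$61 + $18.30 = $79.30

$79.30


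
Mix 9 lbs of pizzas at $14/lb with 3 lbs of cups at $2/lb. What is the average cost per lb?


Cost of pizzas:
9 x $14 = $126
Cost of cups:
3 x $2 = $6
Total cost: $126 + $6 = $132
Total weight: 12 lbs
Average: $132 / 12 = $11/lb

$11/lb


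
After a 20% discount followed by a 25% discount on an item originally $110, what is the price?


First discount:
20% of $110 = $22
Price after first discount:
$110 - $22 = $88
Second discount:
25% of $88 = $22
Final price:
$88 - $22 = $66

$66


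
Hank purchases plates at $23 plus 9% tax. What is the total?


Calculate the tax:
9% of $23 = $2.07
Add tax to price:
$23 + $2.07 = $25.07

$25.07


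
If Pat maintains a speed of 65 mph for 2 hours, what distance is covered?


Use the formula: distance = speed x time
Speed = 65 mph, Time = 2 hours
65 x 2 = 130 miles

130 miles


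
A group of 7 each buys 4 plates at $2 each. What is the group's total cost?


Cost per person:
4 x $2 = $8
Group total:
7 x $8 = $56

$56


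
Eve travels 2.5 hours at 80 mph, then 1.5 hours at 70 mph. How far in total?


Leg 1 distance:
80 x 2.5 = 200 miles
Leg 2 distance:
70 x 1.5 = 105 miles
Total distance:
200 + 105 = 305 miles

305 miles


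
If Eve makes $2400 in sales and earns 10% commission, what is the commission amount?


Convert rate to decimal:
10% = 0.1
Multiply by sales:
$2400 x 0.1 = $240

$240


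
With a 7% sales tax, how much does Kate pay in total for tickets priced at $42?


Calculate the tax:
7% of $42 = $2.94
Add tax to price:
$42 + $2.94 = $44.94

$44.94


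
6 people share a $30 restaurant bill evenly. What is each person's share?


Total bill: $30
Number of people: 6
Each pays: $30 / 6 = $5

$5


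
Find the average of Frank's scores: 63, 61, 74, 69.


Add the scores:
63 + 61 + 74 + 69 = 267
Divide by the number of tests:
267 / 4 = 66.75

66.75


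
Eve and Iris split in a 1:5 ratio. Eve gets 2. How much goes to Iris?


Find the multiplier:
2 / 1 = 2
Apply to Iris's share:
5 x 2 = 10

10


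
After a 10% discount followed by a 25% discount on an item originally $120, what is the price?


First discount:
10% of $120 = $12
Price after first discount:
$120 - $12 = $108
Second discount:
25% of $108 = $27
Final price:
$108 - $27 = $81

$81


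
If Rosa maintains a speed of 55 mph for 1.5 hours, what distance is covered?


Use the formula: distance = speed x time
Speed = 55 mph, Time = 1.5 hours
55 x 1.5 = 82.5 miles

82.5 miles


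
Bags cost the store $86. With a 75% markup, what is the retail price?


Calculate the markup amount:
75% of $86 = $64.50
Add to cost:
$86 + $64.50 = $150.50

$150.50


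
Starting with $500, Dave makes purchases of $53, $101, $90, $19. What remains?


Add up expenses:
$53 + $101 + $90 + $19 = $263
Subtract from budget:
$500 - $263 = $237

$237


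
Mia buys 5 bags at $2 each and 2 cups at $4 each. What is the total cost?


Cost of bags:
5 x $2 = $10
Cost of cups:
2 x $4 = $8
Add both:
$10 + $8 = $18

$18


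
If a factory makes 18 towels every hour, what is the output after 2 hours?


Production rate: 18 towels per hour
Time: 2 hours
Total: 18 x 2 = 36 towels

36 towels


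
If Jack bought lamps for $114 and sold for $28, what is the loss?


Selling price = $28
Cost price = $114
Loss = cost price - selling price:
Loss = $114 - $28 = $86

$86


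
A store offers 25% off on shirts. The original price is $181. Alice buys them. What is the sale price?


Calculate the discount amount:
25% of $181 = $45.25
Subtract from original:
$181 - $45.25 = $135.75

$135.75


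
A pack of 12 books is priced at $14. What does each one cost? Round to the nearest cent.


Total cost: $14
Number of items: 12
Unit price: $14 / 12 = $1.1666... ≈ $1.17

$1.17


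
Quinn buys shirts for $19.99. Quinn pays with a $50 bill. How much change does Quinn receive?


Start with the amount paid:
$50
Subtract the price:
$50 - $19.99 = $30.01

$30.01


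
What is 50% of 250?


Convert percentage to decimal:
50% = 0.5
Multiply:
250 x 0.5 = 125

125


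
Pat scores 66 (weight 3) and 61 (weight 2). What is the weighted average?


Weighted sum:
3 x 66 + 2 x 61 = 320
Total weight:
3 + 2 = 5
Weighted average:
320 / 5 = 64

64


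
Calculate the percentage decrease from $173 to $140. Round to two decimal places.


Find the absolute change:
|140 - 173| = 33
Divide by original and multiply by 100:
33 / 173 x 100 = 19.0751...% ≈ 19.08%

19.08%


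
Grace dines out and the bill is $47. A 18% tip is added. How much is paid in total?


Calculate the tip:
18% of $47 = $8.46
Add tip to meal cost:
$47 + $8.46 = $55.46

$55.46


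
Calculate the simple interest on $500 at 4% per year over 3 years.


Use the formula I = P x R x T / 100
P x R x T = 500 x 4 x 3 = 6000
I = 6000 / 100 = $60

$60


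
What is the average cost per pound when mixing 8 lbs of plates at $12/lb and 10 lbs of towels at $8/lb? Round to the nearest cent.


Cost of plates:
8 x $12 = $96
Cost of towels:
10 x $8 = $80
Total cost: $96 + $80 = $176
Total weight: 18 lbs
Average: $176 / 18 = $9.7777... ≈ $9.78/lb

$9.78/lb


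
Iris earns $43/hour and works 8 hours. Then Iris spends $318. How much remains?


Calculate earnings:
8 x $43 = $344
Subtract spending:
$344 - $318 = $26

$26


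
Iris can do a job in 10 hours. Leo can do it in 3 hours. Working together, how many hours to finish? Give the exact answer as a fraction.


Iris's rate: 1/10 of the job per hour
Leo's rate: 1/3 of the job per hour
Combined rate: 1/10 + 1/3 = 13/30 per hour
Time = 1 / (13/30) = 30/13 hours (≈ 2.31 hours)

30/13 hours


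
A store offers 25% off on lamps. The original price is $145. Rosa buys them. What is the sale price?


Calculate the discount amount:
25% of $145 = $36.25
Subtract from original:
$145 - $36.25 = $108.75

$108.75


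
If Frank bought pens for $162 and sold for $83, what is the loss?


Selling price = $83
Cost price = $162
Loss = cost price - selling price:
Loss = $162 - $83 = $79

$79


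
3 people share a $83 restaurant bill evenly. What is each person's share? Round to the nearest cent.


Total bill: $83
Number of people: 3
Each pays: $83 / 3 = $27.6666... ≈ $27.67

$27.67


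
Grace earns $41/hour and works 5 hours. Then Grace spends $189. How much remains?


Calculate earnings:
5 x $41 = $205
Subtract spending:
$205 - $189 = $16

$16


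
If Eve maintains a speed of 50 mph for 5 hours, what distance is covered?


Use the formula: distance = speed x time
Speed = 50 mph, Time = 5 hours
50 x 5 = 250 miles

250 miles


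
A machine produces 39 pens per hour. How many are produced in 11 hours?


Production rate: 39 pens per hour
Time: 11 hours
Total: 39 x 11 = 429 pens

429 pens


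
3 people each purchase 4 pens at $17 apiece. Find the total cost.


Cost per person:
4 x $17 = $68
Group total:
3 x $68 = $204

$204


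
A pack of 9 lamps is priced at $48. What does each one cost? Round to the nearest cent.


Total cost: $48
Number of items: 9
Unit price: $48 / 9 = $5.3333... ≈ $5.33

$5.33


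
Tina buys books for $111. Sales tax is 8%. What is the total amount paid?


Calculate the tax:
8% of $111 = $8.88
Add tax to price:
$111 + $8.88 = $119.88

$119.88


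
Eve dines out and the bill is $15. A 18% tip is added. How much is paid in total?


Calculate the tip:
18% of $15 = $2.70
Add tip to meal cost:
$15 + $2.70 = $17.70

$17.70


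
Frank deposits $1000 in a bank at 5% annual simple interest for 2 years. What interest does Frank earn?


Use the formula I = P x R x T / 100
P x R x T = 1000 x 5 x 2 = 10000
I = 10000 / 100 = $100

$100


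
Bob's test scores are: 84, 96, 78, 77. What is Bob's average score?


Add the scores:
84 + 96 + 78 + 77 = 335
Divide by the number of tests:
335 / 4 = 83.75

83.75


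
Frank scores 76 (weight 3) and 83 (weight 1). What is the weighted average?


Weighted sum:
3 x 76 + 1 x 83 = 311
Total weight:
3 + 1 = 4
Weighted average:
311 / 4 = 77.75

77.75


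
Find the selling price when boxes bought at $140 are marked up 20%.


Calculate the markup amount:
20% of $140 = $28
Add to cost:
$140 + $28 = $168

$168


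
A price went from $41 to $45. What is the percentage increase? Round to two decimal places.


Find the absolute change:
|45 - 41| = 4
Divide by original and multiply by 100:
4 / 41 x 100 = 9.7560...% ≈ 9.76%

9.76%


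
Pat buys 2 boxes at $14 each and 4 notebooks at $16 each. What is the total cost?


Cost of boxes:
2 x $14 = $28
Cost of notebooks:
4 x $16 = $64
Add both:
$28 + $64 = $92

$92


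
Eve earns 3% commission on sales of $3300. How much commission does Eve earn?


Convert rate to decimal:
3% = 0.03
Multiply by sales:
$3300 x 0.03 = $99

$99


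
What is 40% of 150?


Convert percentage to decimal:
40% = 0.4
Multiply:
150 x 0.4 = 60

60


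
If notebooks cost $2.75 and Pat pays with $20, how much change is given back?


Start with the amount paid:
$20
Subtract the price:
$20 - $2.75 = $17.25

$17.25


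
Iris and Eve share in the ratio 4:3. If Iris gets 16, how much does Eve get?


Find the multiplier:
16 / 4 = 4
Apply to Eve's share:
3 x 4 = 12

12


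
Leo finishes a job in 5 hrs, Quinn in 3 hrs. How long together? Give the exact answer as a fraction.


Leo's rate: 1/5 of the job per hour
Quinn's rate: 1/3 of the job per hour
Combined rate: 1/5 + 1/3 = 8/15 per hour
Time = 1 / (8/15) = 15/8 hours (≈ 1.88 hours)

15/8 hours


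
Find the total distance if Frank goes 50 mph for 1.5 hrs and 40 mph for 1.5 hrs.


Leg 1 distance:
50 x 1.5 = 75 miles
Leg 2 distance:
40 x 1.5 = 60 miles
Total distance:
75 + 60 = 135 miles

135 miles


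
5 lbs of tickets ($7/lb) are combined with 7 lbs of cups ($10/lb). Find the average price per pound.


Cost of tickets:
5 x $7 = $35
Cost of cups:
7 x $10 = $70
Total cost: $35 + $70 = $105
Total weight: 12 lbs
Average: $105 / 12 = $8.75/lb

$8.75/lb


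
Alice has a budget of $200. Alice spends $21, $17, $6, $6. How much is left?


Add up expenses:
$21 + $17 + $6 + $6 = $50
Subtract from budget:
$200 - $50 = $150

$150


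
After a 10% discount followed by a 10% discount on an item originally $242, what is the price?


First discount:
10% of $242 = $24.20
Price after first discount:
$242 - $24.20 = $217.80
Second discount:
10% of $217.80 = $21.78
Final price:
$217.80 - $21.78 = $196.02

$196.02


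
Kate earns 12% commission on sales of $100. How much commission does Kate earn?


Convert rate to decimal:
12% = 0.12
Multiply by sales:
$100 x 0.12 = $12

$12


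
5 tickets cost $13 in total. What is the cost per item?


Total cost: $13
Number of items: 5
Unit price: $13 / 5 = $2.60

$2.60


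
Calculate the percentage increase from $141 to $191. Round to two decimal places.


Find the absolute change:
|191 - 141| = 50
Divide by original and multiply by 100:
50 / 141 x 100 = 35.4609...% ≈ 35.46%

35.46%


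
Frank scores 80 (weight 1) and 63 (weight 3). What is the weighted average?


Weighted sum:
1 x 80 + 3 x 63 = 269
Total weight:
1 + 3 = 4
Weighted average:
269 / 4 = 67.25

67.25


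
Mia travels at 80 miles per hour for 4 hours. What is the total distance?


Use the formula: distance = speed x time
Speed = 80 mph, Time = 4 hours
80 x 4 = 320 miles

320 miles


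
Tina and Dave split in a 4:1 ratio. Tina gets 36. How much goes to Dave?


Find the multiplier:
36 / 4 = 9
Apply to Dave's share:
1 x 9 = 9

9
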